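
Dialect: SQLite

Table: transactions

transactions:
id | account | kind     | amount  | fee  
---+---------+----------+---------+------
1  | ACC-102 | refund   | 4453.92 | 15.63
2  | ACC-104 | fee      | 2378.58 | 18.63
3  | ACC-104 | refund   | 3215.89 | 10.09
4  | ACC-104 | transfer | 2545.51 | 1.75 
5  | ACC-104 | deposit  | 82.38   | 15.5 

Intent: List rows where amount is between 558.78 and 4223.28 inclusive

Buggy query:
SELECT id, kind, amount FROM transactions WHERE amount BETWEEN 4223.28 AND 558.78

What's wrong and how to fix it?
Bug: BETWEEN expects the lower bound first; with 4223.28 AND 558.78 the range is empty

Fix: Swap the bounds so the smaller value comes first

Corrected query:
SELECT id, kind, amount FROM transactions WHERE amount BETWEEN 558.78 AND 4223.28

Result:
id | kind     | amount 
---+----------+--------
2  | fee      | 2378.58
3  | refund   | 3215.89
4  | transfer | 2545.51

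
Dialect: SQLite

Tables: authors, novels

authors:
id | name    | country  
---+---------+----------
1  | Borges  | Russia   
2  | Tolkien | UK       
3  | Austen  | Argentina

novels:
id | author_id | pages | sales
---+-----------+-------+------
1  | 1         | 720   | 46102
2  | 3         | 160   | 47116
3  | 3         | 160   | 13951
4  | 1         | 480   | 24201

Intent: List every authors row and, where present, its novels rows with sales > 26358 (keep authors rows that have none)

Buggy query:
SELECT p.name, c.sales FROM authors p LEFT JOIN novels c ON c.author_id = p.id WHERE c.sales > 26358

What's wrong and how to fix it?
Bug: Filtering c.sales in WHERE discards the NULL rows produced by LEFT JOIN, turning it into an inner join

Fix: Move the right-table condition into the ON clause so unmatched parents are kept

Corrected query:
SELECT p.name, c.sales FROM authors p LEFT JOIN novels c ON c.author_id = p.id AND c.sales > 26358

Result:
name    | sales
--------+------
Borges  | 46102
Tolkien | NULL 
Austen  | 47116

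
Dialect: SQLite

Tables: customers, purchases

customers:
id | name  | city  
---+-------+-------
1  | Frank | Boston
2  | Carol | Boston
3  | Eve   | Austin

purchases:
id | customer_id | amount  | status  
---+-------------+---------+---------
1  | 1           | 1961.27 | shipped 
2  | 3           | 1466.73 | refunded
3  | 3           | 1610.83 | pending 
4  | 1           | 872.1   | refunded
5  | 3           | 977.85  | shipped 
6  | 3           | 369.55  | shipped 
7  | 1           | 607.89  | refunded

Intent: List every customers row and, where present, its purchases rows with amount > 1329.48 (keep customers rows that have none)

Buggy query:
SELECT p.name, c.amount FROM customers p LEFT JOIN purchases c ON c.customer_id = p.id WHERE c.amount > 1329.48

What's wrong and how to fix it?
Bug: A WHERE condition on the right-hand table after LEFT JOIN drops unmatched parents

Fix: Move the right-table condition into the ON clause so unmatched parents are kept

Corrected query:
SELECT p.name, c.amount FROM customers p LEFT JOIN purchases c ON c.customer_id = p.id AND c.amount > 1329.48

Result:
name  | amount 
------+--------
Frank | 1961.27
Carol | NULL   
Eve   | 1466.73
Eve   | 1610.83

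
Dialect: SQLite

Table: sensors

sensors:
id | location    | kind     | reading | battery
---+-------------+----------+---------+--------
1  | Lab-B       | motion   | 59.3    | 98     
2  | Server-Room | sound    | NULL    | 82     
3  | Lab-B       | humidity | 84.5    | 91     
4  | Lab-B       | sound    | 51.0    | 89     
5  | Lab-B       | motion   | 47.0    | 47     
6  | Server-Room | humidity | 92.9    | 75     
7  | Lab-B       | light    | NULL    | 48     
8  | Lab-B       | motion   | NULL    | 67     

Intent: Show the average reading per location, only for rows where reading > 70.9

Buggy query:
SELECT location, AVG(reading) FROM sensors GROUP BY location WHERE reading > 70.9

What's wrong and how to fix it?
Bug: WHERE cannot follow GROUP BY

Fix: Move the WHERE clause before GROUP BY

Corrected query:
SELECT location, AVG(reading) FROM sensors WHERE reading > 70.9 GROUP BY location

Result:
location    | AVG(reading)
------------+-------------
Lab-B       | 84.5        
Server-Room | 92.9        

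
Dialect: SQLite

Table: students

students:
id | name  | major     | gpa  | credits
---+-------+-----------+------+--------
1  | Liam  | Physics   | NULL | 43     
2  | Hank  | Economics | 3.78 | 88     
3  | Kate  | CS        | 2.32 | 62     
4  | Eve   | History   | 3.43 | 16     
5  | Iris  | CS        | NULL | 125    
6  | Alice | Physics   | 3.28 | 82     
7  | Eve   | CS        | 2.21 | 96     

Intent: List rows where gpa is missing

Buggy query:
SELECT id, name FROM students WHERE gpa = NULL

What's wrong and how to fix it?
Bug: Comparing to NULL with '=' never matches; NULL = NULL is unknown, not true

Fix: Replace '= NULL' with 'IS NULL'

Corrected query:
SELECT id, name FROM students WHERE gpa IS NULL

Result:
id | name
---+-----
1  | Liam
5  | Iris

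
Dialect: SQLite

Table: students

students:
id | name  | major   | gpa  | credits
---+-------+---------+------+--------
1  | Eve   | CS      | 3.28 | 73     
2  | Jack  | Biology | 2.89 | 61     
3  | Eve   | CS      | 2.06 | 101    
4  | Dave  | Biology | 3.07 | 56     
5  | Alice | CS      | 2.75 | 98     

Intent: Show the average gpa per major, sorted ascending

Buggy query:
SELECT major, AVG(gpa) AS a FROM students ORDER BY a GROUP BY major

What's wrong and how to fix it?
Bug: GROUP BY must precede ORDER BY

Fix: Move ORDER BY to the end, after GROUP BY

Corrected query:
SELECT major, AVG(gpa) AS a FROM students GROUP BY major ORDER BY a

Result:
major   | a       
--------+---------
CS      | 2.696667
Biology | 2.98    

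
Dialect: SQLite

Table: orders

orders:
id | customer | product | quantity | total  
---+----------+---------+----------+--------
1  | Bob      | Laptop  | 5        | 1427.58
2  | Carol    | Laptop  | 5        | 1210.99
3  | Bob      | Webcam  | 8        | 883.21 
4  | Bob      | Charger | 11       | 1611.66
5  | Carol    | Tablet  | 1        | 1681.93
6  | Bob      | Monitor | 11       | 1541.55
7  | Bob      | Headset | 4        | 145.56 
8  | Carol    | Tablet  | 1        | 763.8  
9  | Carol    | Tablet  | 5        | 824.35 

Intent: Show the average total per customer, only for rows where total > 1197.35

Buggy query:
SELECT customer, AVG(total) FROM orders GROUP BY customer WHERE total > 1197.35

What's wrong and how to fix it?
Bug: Row-level WHERE must come before GROUP BY in the clause order

Fix: Place WHERE between FROM and GROUP BY

Corrected query:
SELECT customer, AVG(total) FROM orders WHERE total > 1197.35 GROUP BY customer

Result:
customer | AVG(total)
---------+-----------
Bob      | 1526.93   
Carol    | 1446.46   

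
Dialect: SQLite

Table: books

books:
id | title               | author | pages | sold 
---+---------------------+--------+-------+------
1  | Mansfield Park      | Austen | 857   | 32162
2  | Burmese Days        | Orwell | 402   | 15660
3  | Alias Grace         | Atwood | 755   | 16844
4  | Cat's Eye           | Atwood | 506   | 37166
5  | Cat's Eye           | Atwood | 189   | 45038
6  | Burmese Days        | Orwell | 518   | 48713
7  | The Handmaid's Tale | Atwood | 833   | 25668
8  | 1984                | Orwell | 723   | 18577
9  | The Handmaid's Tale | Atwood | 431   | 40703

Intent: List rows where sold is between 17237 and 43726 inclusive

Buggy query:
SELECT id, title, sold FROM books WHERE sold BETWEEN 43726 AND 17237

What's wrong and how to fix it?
Bug: BETWEEN expects the lower bound first; with 43726 AND 17237 the range is empty

Fix: Swap the bounds so the smaller value comes first

Corrected query:
SELECT id, title, sold FROM books WHERE sold BETWEEN 17237 AND 43726

Result:
id | title               | sold 
---+---------------------+------
1  | Mansfield Park      | 32162
4  | Cat's Eye           | 37166
7  | The Handmaid's Tale | 25668
8  | 1984                | 18577
9  | The Handmaid's Tale | 40703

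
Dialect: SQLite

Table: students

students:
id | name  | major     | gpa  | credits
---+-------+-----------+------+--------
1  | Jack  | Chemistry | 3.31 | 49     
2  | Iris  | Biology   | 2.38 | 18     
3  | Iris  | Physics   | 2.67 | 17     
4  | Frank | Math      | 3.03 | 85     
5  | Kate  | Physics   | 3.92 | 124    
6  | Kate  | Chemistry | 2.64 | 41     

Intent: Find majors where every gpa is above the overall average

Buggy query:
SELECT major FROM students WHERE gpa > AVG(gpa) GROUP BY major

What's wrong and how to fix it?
Bug: AVG() is an aggregate; it can't sit directly in WHERE

Fix: Compute the overall average in a scalar subquery and compare each group's MIN against it in HAVING

Corrected query:
SELECT major FROM students GROUP BY major HAVING MIN(gpa) > (SELECT AVG(gpa) FROM students)

Result:
major
-----
Math 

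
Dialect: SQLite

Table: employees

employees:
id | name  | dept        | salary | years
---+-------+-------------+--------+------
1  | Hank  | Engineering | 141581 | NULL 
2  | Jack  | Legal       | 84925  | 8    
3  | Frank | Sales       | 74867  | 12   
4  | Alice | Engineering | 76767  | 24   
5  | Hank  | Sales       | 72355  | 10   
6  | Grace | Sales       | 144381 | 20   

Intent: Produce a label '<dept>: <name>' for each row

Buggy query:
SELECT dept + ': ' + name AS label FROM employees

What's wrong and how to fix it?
Bug: '+' is numeric addition; on text columns SQLite converts them to 0 instead of concatenating

Fix: Replace + with || to concatenate text

Corrected query:
SELECT dept || ': ' || name AS label FROM employees

Result:
label             
------------------
Engineering: Hank 
Legal: Jack       
Sales: Frank      
Engineering: Alice
Sales: Hank       
Sales: Grace      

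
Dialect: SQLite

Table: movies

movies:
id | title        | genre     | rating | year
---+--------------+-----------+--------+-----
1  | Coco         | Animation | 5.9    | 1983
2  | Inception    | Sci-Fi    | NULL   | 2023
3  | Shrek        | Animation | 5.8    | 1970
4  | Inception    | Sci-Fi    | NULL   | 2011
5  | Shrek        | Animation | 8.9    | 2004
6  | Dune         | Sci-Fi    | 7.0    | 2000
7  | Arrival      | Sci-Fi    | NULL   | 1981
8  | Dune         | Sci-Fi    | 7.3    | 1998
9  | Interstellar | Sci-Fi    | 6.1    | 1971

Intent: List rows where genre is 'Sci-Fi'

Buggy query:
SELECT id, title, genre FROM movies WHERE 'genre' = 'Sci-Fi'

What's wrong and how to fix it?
Bug: Single quotes denote string literals in SQL; the column name is being compared as a constant string

Fix: Reference the column as genre without single quotes

Corrected query:
SELECT id, title, genre FROM movies WHERE genre = 'Sci-Fi'

Result:
id | title        | genre 
---+--------------+-------
2  | Inception    | Sci-Fi
4  | Inception    | Sci-Fi
6  | Dune         | Sci-Fi
7  | Arrival      | Sci-Fi
8  | Dune         | Sci-Fi
9  | Interstellar | Sci-Fi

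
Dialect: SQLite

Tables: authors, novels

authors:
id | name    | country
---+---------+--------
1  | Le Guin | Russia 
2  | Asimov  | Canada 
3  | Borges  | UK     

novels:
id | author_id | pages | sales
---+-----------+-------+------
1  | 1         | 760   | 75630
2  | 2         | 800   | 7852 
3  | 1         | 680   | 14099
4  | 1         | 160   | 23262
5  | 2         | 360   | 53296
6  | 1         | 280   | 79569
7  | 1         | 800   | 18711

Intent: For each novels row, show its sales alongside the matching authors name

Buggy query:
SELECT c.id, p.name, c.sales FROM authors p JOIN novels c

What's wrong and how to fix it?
Bug: Missing join condition: each novels row is matched to all authors rows instead of just its own

Fix: Specify the join condition linking the foreign key to the parent id

Corrected query:
SELECT c.id, p.name, c.sales FROM authors p JOIN novels c ON c.author_id = p.id

Result:
id | name    | sales
---+---------+------
1  | Le Guin | 75630
2  | Asimov  | 7852 
3  | Le Guin | 14099
4  | Le Guin | 23262
5  | Asimov  | 53296
6  | Le Guin | 79569
7  | Le Guin | 18711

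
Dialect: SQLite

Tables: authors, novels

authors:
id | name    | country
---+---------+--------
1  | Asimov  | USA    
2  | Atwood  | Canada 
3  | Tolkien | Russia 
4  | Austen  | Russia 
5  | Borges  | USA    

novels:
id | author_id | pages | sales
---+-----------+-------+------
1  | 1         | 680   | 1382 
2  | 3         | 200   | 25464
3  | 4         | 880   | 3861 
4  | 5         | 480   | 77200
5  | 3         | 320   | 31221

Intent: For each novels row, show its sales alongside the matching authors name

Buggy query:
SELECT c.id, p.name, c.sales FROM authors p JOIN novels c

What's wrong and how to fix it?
Bug: Missing join condition: each novels row is matched to all authors rows instead of just its own

Fix: Add ON c.author_id = p.id to the JOIN

Corrected query:
SELECT c.id, p.name, c.sales FROM authors p JOIN novels c ON c.author_id = p.id

Result:
id | name    | sales
---+---------+------
1  | Asimov  | 1382 
2  | Tolkien | 25464
3  | Austen  | 3861 
4  | Borges  | 77200
5  | Tolkien | 31221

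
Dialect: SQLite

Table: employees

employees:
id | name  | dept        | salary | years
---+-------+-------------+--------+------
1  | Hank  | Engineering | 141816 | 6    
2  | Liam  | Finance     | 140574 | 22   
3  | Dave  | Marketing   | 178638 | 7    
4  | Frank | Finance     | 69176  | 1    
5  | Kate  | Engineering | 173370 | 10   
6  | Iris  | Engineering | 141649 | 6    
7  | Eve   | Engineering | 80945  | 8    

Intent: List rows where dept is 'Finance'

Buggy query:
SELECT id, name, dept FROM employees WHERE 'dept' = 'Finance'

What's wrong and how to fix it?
Bug: Single quotes denote string literals in SQL; the column name is being compared as a constant string

Fix: Remove the quotes around the column name (or use double quotes for an identifier)

Corrected query:
SELECT id, name, dept FROM employees WHERE dept = 'Finance'

Result:
id | name  | dept   
---+-------+--------
2  | Liam  | Finance
4  | Frank | Finance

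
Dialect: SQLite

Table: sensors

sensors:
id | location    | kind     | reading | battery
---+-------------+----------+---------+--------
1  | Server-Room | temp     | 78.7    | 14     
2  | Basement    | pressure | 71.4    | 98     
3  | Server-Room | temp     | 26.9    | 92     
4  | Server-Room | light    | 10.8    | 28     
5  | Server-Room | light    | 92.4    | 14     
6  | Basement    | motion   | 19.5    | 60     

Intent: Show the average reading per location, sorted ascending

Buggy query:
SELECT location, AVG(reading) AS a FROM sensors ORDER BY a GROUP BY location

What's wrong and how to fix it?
Bug: ORDER BY appears before GROUP BY; SQL clause order requires GROUP BY first

Fix: Move ORDER BY to the end, after GROUP BY

Corrected query:
SELECT location, AVG(reading) AS a FROM sensors GROUP BY location ORDER BY a

Result:
location    | a    
------------+------
Basement    | 45.45
Server-Room | 52.2 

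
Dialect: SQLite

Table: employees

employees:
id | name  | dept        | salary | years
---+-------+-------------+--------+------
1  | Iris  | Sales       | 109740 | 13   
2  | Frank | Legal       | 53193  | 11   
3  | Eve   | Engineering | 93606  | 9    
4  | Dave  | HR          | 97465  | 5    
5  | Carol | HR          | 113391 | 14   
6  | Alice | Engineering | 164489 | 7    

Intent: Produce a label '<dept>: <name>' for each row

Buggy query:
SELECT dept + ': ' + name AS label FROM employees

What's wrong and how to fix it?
Bug: '+' is numeric addition; on text columns SQLite converts them to 0 instead of concatenating

Fix: Use the || operator for string concatenation

Corrected query:
SELECT dept || ': ' || name AS label FROM employees

Result:
label             
------------------
Sales: Iris       
Legal: Frank      
Engineering: Eve  
HR: Dave          
HR: Carol         
Engineering: Alice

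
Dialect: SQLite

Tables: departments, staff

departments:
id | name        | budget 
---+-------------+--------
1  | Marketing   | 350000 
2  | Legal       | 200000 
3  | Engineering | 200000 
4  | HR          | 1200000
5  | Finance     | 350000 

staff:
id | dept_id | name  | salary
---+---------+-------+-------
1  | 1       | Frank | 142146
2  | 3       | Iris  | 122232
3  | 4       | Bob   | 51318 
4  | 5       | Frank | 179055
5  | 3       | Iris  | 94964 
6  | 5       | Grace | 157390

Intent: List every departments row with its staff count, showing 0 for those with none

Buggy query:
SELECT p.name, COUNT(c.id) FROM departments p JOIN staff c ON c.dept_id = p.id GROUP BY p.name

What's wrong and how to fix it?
Bug: INNER JOIN drops departments rows that have no matching staff rows

Fix: Switch to LEFT JOIN to retain unmatched parent rows

Corrected query:
SELECT p.name, COUNT(c.id) FROM departments p LEFT JOIN staff c ON c.dept_id = p.id GROUP BY p.name

Result:
name        | COUNT(c.id)
------------+------------
Engineering | 2          
Finance     | 2          
HR          | 1          
Legal       | 0          
Marketing   | 1          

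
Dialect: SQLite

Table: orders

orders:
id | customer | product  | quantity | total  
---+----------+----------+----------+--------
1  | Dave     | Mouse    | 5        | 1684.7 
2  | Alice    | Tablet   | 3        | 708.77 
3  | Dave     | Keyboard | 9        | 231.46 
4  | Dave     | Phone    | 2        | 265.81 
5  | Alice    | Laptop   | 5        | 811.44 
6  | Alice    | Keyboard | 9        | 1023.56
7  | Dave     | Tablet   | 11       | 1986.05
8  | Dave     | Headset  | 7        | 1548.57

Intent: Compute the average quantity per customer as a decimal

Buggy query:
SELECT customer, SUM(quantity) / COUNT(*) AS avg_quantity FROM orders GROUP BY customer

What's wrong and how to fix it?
Bug: Both operands are integers, so '/' performs integer division and truncates

Fix: Multiply by 1.0 (or CAST to REAL) to force floating-point division

Corrected query:
SELECT customer, SUM(quantity) * 1.0 / COUNT(*) AS avg_quantity FROM orders GROUP BY customer

Result:
customer | avg_quantity
---------+-------------
Alice    | 5.666667    
Dave     | 6.8         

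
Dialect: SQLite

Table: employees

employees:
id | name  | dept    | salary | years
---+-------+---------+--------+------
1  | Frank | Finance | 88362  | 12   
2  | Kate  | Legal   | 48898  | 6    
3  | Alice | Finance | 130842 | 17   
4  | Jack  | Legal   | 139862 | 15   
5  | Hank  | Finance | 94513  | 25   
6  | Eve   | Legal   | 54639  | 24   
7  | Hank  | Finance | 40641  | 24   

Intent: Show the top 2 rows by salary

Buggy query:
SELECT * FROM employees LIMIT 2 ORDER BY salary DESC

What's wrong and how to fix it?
Bug: LIMIT must come after ORDER BY

Fix: Sort with ORDER BY, then apply LIMIT

Corrected query:
SELECT * FROM employees ORDER BY salary DESC LIMIT 2

Result:
id | name  | dept    | salary | years
---+-------+---------+--------+------
4  | Jack  | Legal   | 139862 | 15   
3  | Alice | Finance | 130842 | 17   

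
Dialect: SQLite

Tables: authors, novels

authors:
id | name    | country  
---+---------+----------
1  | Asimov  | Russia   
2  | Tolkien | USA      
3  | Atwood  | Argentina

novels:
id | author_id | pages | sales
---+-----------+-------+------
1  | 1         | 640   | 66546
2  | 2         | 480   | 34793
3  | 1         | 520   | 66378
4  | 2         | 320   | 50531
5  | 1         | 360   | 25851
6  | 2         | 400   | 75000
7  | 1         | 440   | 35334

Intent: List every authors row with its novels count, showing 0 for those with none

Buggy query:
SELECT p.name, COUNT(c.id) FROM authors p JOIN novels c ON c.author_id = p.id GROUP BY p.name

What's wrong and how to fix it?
Bug: INNER JOIN drops authors rows that have no matching novels rows

Fix: Switch to LEFT JOIN to retain unmatched parent rows

Corrected query:
SELECT p.name, COUNT(c.id) FROM authors p LEFT JOIN novels c ON c.author_id = p.id GROUP BY p.name

Result:
name    | COUNT(c.id)
--------+------------
Asimov  | 4          
Atwood  | 0          
Tolkien | 3          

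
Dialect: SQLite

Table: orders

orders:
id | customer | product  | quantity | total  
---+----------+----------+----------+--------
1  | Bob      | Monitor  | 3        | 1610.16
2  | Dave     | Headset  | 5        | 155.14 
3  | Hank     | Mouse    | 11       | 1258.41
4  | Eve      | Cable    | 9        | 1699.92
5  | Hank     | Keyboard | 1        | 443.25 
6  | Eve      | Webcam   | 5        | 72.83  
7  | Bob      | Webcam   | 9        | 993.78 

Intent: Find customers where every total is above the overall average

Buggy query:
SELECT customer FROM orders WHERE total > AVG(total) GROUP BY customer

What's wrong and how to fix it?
Bug: AVG() is an aggregate; it can't sit directly in WHERE

Fix: Compute the overall average in a scalar subquery and compare each group's MIN against it in HAVING

Corrected query:
SELECT customer FROM orders GROUP BY customer HAVING MIN(total) > (SELECT AVG(total) FROM orders)

Result:
customer
--------
Bob     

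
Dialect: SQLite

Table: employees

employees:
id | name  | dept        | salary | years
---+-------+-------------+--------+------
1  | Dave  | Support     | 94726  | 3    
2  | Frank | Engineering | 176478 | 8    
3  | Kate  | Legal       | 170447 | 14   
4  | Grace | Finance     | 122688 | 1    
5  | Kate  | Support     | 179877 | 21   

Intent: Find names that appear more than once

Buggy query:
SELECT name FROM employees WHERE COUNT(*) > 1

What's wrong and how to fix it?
Bug: COUNT(*) is an aggregate and cannot be used in WHERE

Fix: GROUP BY name, then filter groups with HAVING COUNT(*) > 1

Corrected query:
SELECT name FROM employees GROUP BY name HAVING COUNT(*) > 1

Result:
name
----
Kate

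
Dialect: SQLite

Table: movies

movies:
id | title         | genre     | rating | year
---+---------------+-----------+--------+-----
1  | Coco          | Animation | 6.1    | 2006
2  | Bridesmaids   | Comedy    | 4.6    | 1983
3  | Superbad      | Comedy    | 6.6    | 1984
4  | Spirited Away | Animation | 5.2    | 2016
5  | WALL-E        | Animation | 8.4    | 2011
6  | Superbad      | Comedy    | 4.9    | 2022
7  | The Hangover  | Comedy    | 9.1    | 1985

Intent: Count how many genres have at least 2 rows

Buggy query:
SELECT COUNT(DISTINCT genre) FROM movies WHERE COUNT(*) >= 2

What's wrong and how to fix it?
Bug: COUNT(*) cannot appear in WHERE; the per-group count doesn't exist yet

Fix: Group first with HAVING COUNT(*) >= 2, then COUNT the resulting groups

Corrected query:
SELECT COUNT(*) FROM (SELECT genre FROM movies GROUP BY genre HAVING COUNT(*) >= 2)

Result:
COUNT(*)
--------
2       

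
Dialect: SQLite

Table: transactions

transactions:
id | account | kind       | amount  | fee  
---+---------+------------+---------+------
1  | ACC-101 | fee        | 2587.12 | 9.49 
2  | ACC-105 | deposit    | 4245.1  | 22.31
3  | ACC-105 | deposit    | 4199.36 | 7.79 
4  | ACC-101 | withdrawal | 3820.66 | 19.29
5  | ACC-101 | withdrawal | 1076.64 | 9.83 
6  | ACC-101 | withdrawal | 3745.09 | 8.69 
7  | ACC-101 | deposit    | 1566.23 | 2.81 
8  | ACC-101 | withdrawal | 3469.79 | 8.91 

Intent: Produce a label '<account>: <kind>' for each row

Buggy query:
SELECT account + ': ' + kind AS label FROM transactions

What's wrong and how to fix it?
Bug: SQLite uses || for string concatenation; + coerces text to numbers (yielding 0)

Fix: Use the || operator for string concatenation

Corrected query:
SELECT account || ': ' || kind AS label FROM transactions

Result:
label              
-------------------
ACC-101: fee       
ACC-105: deposit   
ACC-105: deposit   
ACC-101: withdrawal
ACC-101: withdrawal
ACC-101: withdrawal
ACC-101: deposit   
ACC-101: withdrawal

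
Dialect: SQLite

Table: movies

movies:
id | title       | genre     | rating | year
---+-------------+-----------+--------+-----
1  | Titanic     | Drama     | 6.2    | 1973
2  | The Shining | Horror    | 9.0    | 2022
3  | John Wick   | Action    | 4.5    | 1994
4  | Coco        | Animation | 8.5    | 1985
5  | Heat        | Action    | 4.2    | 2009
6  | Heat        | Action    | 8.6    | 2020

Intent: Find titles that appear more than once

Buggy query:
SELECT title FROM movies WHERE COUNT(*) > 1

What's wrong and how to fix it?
Bug: WHERE can't reference COUNT(*); aggregates are computed after WHERE

Fix: GROUP BY title, then filter groups with HAVING COUNT(*) > 1

Corrected query:
SELECT title FROM movies GROUP BY title HAVING COUNT(*) > 1

Result:
title
-----
Heat 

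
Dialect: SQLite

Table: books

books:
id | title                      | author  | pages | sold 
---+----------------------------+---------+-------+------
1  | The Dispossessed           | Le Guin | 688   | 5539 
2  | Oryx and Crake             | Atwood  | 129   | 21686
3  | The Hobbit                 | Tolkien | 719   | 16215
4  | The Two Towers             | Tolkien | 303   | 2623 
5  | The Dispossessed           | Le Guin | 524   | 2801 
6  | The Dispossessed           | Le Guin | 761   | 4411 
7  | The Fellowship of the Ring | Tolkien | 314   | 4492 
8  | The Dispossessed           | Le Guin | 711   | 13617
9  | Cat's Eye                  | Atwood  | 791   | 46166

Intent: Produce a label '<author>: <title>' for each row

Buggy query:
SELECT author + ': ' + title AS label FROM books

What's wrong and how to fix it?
Bug: '+' is numeric addition; on text columns SQLite converts them to 0 instead of concatenating

Fix: Replace + with || to concatenate text

Corrected query:
SELECT author || ': ' || title AS label FROM books

Result:
label                              
-----------------------------------
Le Guin: The Dispossessed          
Atwood: Oryx and Crake             
Tolkien: The Hobbit                
Tolkien: The Two Towers            
Le Guin: The Dispossessed          
Le Guin: The Dispossessed          
Tolkien: The Fellowship of the Ring
Le Guin: The Dispossessed          
Atwood: Cat's Eye                  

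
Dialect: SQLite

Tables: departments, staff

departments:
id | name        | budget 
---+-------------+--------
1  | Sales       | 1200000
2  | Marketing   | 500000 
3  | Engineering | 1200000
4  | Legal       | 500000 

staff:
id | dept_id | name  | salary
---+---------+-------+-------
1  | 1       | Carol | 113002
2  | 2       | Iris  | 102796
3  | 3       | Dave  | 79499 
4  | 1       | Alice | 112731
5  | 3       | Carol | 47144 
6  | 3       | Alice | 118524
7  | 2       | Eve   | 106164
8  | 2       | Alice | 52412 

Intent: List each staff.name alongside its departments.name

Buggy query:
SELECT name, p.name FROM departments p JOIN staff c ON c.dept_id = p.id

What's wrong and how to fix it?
Bug: 'name' exists in both joined tables, so the database can't tell which one is meant

Fix: Prefix ambiguous columns with the table alias

Corrected query:
SELECT c.name, p.name FROM departments p JOIN staff c ON c.dept_id = p.id

Result:
name  | name       
------+------------
Carol | Sales      
Iris  | Marketing  
Dave  | Engineering
Alice | Sales      
Carol | Engineering
Alice | Engineering
Eve   | Marketing  
Alice | Marketing  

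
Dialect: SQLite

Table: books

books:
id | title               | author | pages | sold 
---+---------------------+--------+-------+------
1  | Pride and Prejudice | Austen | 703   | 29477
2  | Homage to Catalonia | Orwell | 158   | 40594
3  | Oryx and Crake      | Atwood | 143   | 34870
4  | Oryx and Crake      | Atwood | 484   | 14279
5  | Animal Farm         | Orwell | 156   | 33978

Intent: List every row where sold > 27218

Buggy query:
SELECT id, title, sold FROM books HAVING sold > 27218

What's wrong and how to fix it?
Bug: HAVING filters the output of aggregation, but this query has no GROUP BY and no aggregate functions, so SQLite rejects it (HAVING clause on a non-aggregate query); the condition here is per row

Fix: Replace HAVING with WHERE since the condition applies to individual rows

Corrected query:
SELECT id, title, sold FROM books WHERE sold > 27218

Result:
id | title               | sold 
---+---------------------+------
1  | Pride and Prejudice | 29477
2  | Homage to Catalonia | 40594
3  | Oryx and Crake      | 34870
5  | Animal Farm         | 33978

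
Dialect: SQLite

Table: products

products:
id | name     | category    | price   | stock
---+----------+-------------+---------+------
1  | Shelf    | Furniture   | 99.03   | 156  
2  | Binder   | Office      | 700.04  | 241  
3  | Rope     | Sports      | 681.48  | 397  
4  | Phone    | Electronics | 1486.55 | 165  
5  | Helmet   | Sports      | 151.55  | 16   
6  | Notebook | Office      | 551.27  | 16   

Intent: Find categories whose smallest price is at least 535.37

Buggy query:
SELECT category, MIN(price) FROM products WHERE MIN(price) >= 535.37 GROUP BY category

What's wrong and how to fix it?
Bug: MIN() in WHERE is a misuse of aggregate

Fix: Replace WHERE with HAVING after the GROUP BY

Corrected query:
SELECT category, MIN(price) FROM products GROUP BY category HAVING MIN(price) >= 535.37

Result:
category    | MIN(price)
------------+-----------
Electronics | 1486.55   
Office      | 551.27    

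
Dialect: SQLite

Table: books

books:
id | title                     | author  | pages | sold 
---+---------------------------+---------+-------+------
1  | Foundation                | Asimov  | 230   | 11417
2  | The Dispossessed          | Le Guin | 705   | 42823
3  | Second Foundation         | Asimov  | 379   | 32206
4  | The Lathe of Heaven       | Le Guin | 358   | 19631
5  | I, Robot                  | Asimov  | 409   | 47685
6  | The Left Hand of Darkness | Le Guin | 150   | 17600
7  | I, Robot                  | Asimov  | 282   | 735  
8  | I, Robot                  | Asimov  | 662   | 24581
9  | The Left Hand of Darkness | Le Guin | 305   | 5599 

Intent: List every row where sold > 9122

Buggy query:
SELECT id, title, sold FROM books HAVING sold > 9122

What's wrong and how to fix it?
Bug: This is a non-aggregate query (no GROUP BY, no aggregates), so in SQLite the HAVING clause is invalid here; a row-level condition belongs in WHERE

Fix: Use WHERE for row-level filtering

Corrected query:
SELECT id, title, sold FROM books WHERE sold > 9122

Result:
id | title                     | sold 
---+---------------------------+------
1  | Foundation                | 11417
2  | The Dispossessed          | 42823
3  | Second Foundation         | 32206
4  | The Lathe of Heaven       | 19631
5  | I, Robot                  | 47685
6  | The Left Hand of Darkness | 17600
8  | I, Robot                  | 24581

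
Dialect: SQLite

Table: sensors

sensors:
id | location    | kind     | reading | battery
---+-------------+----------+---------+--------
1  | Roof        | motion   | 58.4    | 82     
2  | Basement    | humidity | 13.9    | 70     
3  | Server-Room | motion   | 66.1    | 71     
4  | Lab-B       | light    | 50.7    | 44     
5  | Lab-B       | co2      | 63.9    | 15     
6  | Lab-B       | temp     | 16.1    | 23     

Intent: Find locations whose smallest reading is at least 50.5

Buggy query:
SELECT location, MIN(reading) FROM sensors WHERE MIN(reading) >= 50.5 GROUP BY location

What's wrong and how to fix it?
Bug: MIN() in WHERE is a misuse of aggregate

Fix: Replace WHERE with HAVING after the GROUP BY

Corrected query:
SELECT location, MIN(reading) FROM sensors GROUP BY location HAVING MIN(reading) >= 50.5

Result:
location    | MIN(reading)
------------+-------------
Roof        | 58.4        
Server-Room | 66.1        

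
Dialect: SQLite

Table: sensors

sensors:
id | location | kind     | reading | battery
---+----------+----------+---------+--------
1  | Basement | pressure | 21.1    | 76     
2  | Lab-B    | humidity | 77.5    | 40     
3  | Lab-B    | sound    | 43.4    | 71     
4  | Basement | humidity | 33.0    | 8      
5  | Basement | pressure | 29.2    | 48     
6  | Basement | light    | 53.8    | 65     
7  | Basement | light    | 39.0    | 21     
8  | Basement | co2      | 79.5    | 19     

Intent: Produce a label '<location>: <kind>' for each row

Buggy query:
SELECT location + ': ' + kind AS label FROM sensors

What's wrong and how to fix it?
Bug: '+' is numeric addition; on text columns SQLite converts them to 0 instead of concatenating

Fix: Use the || operator for string concatenation

Corrected query:
SELECT location || ': ' || kind AS label FROM sensors

Result:
label             
------------------
Basement: pressure
Lab-B: humidity   
Lab-B: sound      
Basement: humidity
Basement: pressure
Basement: light   
Basement: light   
Basement: co2     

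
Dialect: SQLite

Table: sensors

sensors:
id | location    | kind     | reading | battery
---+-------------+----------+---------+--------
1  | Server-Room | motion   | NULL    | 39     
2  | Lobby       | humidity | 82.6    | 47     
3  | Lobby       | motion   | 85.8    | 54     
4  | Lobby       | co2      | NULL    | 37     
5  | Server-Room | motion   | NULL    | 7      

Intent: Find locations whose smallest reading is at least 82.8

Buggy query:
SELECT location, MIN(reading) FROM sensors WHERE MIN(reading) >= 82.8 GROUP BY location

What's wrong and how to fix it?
Bug: Aggregates like MIN are computed per group after WHERE runs

Fix: Use HAVING for the per-group MIN condition

Corrected query:
SELECT location, MIN(reading) FROM sensors GROUP BY location HAVING MIN(reading) >= 82.8

Result:
(no rows)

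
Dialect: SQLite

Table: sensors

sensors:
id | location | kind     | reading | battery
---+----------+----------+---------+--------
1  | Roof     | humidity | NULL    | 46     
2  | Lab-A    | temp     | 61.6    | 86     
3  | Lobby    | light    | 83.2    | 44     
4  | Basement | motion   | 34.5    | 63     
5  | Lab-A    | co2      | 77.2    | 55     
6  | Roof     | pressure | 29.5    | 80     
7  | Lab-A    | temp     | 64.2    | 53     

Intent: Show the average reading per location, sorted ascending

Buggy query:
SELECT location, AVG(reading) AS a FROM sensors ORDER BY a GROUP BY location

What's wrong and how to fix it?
Bug: GROUP BY must precede ORDER BY

Fix: Reorder: SELECT … FROM … GROUP BY … ORDER BY …

Corrected query:
SELECT location, AVG(reading) AS a FROM sensors GROUP BY location ORDER BY a

Result:
location | a        
---------+----------
Roof     | 29.5     
Basement | 34.5     
Lab-A    | 67.666667
Lobby    | 83.2     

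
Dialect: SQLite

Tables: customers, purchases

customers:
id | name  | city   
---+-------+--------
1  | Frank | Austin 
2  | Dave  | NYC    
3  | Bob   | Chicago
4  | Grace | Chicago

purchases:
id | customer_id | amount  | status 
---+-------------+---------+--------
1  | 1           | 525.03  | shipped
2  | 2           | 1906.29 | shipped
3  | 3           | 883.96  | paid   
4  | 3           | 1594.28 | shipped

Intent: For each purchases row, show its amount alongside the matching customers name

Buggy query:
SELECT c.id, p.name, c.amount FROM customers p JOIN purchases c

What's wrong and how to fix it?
Bug: Missing join condition: each purchases row is matched to all customers rows instead of just its own

Fix: Add ON c.customer_id = p.id to the JOIN

Corrected query:
SELECT c.id, p.name, c.amount FROM customers p JOIN purchases c ON c.customer_id = p.id

Result:
id | name  | amount 
---+-------+--------
1  | Frank | 525.03 
2  | Dave  | 1906.29
3  | Bob   | 883.96 
4  | Bob   | 1594.28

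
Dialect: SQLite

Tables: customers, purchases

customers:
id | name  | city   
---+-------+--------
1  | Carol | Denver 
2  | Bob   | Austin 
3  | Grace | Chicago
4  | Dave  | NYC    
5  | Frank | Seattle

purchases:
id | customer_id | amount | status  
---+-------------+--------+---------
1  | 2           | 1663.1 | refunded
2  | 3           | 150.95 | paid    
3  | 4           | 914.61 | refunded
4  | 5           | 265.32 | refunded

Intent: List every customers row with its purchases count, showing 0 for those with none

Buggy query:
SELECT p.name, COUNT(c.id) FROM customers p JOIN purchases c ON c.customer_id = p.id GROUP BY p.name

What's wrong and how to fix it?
Bug: INNER JOIN drops customers rows that have no matching purchases rows

Fix: Use LEFT JOIN so parents without children still appear (COUNT(c.id) gives 0)

Corrected query:
SELECT p.name, COUNT(c.id) FROM customers p LEFT JOIN purchases c ON c.customer_id = p.id GROUP BY p.name

Result:
name  | COUNT(c.id)
------+------------
Bob   | 1          
Carol | 0          
Dave  | 1          
Frank | 1          
Grace | 1          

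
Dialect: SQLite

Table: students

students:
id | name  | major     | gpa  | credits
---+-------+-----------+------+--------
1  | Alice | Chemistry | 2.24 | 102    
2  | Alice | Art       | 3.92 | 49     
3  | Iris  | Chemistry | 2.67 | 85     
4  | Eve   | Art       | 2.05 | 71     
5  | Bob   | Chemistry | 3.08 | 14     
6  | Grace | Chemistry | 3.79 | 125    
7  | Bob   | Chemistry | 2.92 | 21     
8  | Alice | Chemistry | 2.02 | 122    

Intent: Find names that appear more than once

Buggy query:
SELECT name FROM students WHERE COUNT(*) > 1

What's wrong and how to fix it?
Bug: WHERE can't reference COUNT(*); aggregates are computed after WHERE

Fix: Group first, then use HAVING for the count condition

Corrected query:
SELECT name FROM students GROUP BY name HAVING COUNT(*) > 1

Result:
name 
-----
Alice
Bob  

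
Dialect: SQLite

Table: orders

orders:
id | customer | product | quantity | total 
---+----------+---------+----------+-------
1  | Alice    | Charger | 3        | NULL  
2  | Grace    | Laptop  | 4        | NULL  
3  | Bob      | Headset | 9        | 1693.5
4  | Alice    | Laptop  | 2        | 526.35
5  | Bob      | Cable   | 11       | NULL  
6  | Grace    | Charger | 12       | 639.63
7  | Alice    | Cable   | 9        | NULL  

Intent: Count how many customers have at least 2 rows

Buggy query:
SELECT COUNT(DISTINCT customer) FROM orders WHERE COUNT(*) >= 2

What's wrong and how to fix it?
Bug: COUNT(*) cannot appear in WHERE; the per-group count doesn't exist yet

Fix: Use a subquery that GROUPs and filters with HAVING, then count its rows

Corrected query:
SELECT COUNT(*) FROM (SELECT customer FROM orders GROUP BY customer HAVING COUNT(*) >= 2)

Result:
COUNT(*)
--------
3       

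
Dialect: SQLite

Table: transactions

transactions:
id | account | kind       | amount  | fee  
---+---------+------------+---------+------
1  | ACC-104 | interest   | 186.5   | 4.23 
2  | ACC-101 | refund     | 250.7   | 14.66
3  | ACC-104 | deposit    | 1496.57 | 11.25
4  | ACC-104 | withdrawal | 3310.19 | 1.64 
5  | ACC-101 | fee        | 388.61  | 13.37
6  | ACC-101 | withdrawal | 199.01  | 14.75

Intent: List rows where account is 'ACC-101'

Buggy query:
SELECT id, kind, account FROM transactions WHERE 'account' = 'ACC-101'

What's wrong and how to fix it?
Bug: 'account' in single quotes is a string literal, not the column; the comparison is literal-vs-literal and never true

Fix: Remove the quotes around the column name (or use double quotes for an identifier)

Corrected query:
SELECT id, kind, account FROM transactions WHERE account = 'ACC-101'

Result:
id | kind       | account
---+------------+--------
2  | refund     | ACC-101
5  | fee        | ACC-101
6  | withdrawal | ACC-101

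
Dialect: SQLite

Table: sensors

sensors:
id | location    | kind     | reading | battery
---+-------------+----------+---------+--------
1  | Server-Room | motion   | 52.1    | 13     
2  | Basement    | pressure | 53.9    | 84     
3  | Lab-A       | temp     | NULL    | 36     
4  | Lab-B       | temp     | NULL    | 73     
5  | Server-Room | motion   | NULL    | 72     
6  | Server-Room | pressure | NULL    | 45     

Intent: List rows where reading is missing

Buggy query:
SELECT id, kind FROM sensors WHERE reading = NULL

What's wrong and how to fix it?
Bug: Comparing to NULL with '=' never matches; NULL = NULL is unknown, not true

Fix: Use IS NULL to test for NULL

Corrected query:
SELECT id, kind FROM sensors WHERE reading IS NULL

Result:
id | kind    
---+---------
3  | temp    
4  | temp    
5  | motion  
6  | pressure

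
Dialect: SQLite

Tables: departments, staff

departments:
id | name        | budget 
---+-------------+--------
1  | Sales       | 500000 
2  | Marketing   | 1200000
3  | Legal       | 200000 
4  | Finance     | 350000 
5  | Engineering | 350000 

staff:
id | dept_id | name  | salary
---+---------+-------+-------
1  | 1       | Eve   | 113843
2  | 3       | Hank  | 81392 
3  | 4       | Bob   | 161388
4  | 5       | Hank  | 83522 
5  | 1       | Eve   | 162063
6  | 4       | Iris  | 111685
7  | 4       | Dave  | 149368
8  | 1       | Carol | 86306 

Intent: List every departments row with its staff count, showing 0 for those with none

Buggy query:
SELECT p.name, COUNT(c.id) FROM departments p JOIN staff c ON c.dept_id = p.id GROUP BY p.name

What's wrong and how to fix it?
Bug: INNER JOIN drops departments rows that have no matching staff rows

Fix: Switch to LEFT JOIN to retain unmatched parent rows

Corrected query:
SELECT p.name, COUNT(c.id) FROM departments p LEFT JOIN staff c ON c.dept_id = p.id GROUP BY p.name

Result:
name        | COUNT(c.id)
------------+------------
Engineering | 1          
Finance     | 3          
Legal       | 1          
Marketing   | 0          
Sales       | 3          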